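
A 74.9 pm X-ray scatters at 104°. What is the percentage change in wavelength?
4.0231%

Calculate the Compton shift:
Δλ = λ_C(1 - cos(104°))
Δλ = 2.4263 × (1 - cos(104°))
Δλ = 2.4263 × 1.2419
Δλ = 3.0133 pm

Percentage change:
(Δλ/λ₀) × 100 = (3.0133/74.9) × 100
= 4.0231%

(Intermediate values are shown rounded; full precision is carried through to the final answer.)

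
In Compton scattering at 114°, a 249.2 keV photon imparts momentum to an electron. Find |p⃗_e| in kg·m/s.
1.8037e-22 kg·m/s

The electron is initially at rest, so by conservation of momentum:
p⃗_e = p⃗₀ − p⃗'  (incident photon momentum minus scattered photon momentum)

Photon momentum magnitudes (p = h/λ = E/c):
λ₀ = hc/E₀ = 4.9753 pm → p₀ = h/λ₀ = 1.3318e-22 kg·m/s
Δλ = λ_C(1 − cos 114°) = 3.4132 pm
λ' = 8.3885 pm → p' = h/λ' = 7.8990e-23 kg·m/s

The scattered photon makes angle θ = 114° with the incident direction, so by the law of cosines:
|p⃗_e|² = p₀² + p'² − 2p₀p'cos θ
|p⃗_e|² = (1.3318e-22)² + (7.8990e-23)² − 2·1.3318e-22·7.8990e-23·cos(114°)
|p⃗_e| = 1.8037e-22 kg·m/s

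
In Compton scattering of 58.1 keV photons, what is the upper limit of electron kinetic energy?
10.7641 keV

Maximum energy transfer occurs at θ = 180° (backscattering).

Initial photon: E₀ = 58.1 keV → λ₀ = 21.3398 pm

Maximum Compton shift (at 180°):
Δλ_max = 2λ_C = 2 × 2.4263 = 4.8526 pm

Final wavelength:
λ' = 21.3398 + 4.8526 = 26.1924 pm

Minimum photon energy (maximum energy to electron):
E'_min = hc/λ' = 47.3359 keV

Maximum electron kinetic energy:
K_max = E₀ - E'_min = 58.1000 - 47.3359 = 10.7641 keV

(Intermediate values are shown rounded; full precision is carried through to the final answer.)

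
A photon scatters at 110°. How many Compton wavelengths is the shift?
1.3420 λ_C

The Compton shift formula is:
Δλ = λ_C(1 - cos θ)

Dividing both sides by λ_C:
Δλ/λ_C = 1 - cos θ

For θ = 110°:
Δλ/λ_C = 1 - cos(110°)
Δλ/λ_C = 1 - -0.3420
Δλ/λ_C = 1.3420

This means the shift is 1.3420 × λ_C = 3.2562 pm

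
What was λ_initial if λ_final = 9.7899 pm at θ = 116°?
6.3000 pm

From λ' = λ + Δλ, we have λ = λ' - Δλ

First calculate the Compton shift:
Δλ = λ_C(1 - cos θ)
Δλ = 2.4263 × (1 - cos(116°))
Δλ = 2.4263 × 1.4384
Δλ = 3.4899 pm

Initial wavelength:
λ = λ' - Δλ
λ = 9.7899 - 3.4899
λ = 6.3000 pm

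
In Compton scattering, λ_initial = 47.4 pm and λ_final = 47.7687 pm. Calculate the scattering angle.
32.00°

First find the wavelength shift:
Δλ = λ' - λ = 47.7687 - 47.4 = 0.3687 pm

Using Δλ = λ_C(1 - cos θ), with λ_C = h/(m_e·c) ≈ 2.42631024 pm:
cos θ = 1 - Δλ/λ_C
cos θ = 1 - 0.3687/2.42631024
cos θ = 0.848041

θ = arccos(0.848041)
θ = 32.00°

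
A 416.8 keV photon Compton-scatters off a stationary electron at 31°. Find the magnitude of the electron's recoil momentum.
1.1504e-22 kg·m/s

The electron is initially at rest, so by conservation of momentum:
p⃗_e = p⃗₀ − p⃗'  (incident photon momentum minus scattered photon momentum)

Photon momentum magnitudes (p = h/λ = E/c):
λ₀ = hc/E₀ = 2.9747 pm → p₀ = h/λ₀ = 2.2275e-22 kg·m/s
Δλ = λ_C(1 − cos 31°) = 0.3466 pm
λ' = 3.3212 pm → p' = h/λ' = 1.9951e-22 kg·m/s

The scattered photon makes angle θ = 31° with the incident direction, so by the law of cosines:
|p⃗_e|² = p₀² + p'² − 2p₀p'cos θ
|p⃗_e|² = (2.2275e-22)² + (1.9951e-22)² − 2·2.2275e-22·1.9951e-22·cos(31°)
|p⃗_e| = 1.1504e-22 kg·m/s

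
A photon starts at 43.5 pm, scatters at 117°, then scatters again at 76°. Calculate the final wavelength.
48.8672 pm

Apply Compton shift twice:

First scattering at θ₁ = 117°:
Δλ₁ = λ_C(1 - cos(117°))
Δλ₁ = 2.4263 × 1.4540
Δλ₁ = 3.5278 pm

After first scattering:
λ₁ = 43.5 + 3.5278 = 47.0278 pm

Second scattering at θ₂ = 76°:
Δλ₂ = λ_C(1 - cos(76°))
Δλ₂ = 2.4263 × 0.7581
Δλ₂ = 1.8393 pm

Final wavelength:
λ₂ = 47.0278 + 1.8393 = 48.8672 pm

Total shift: Δλ_total = 3.5278 + 1.8393 = 5.3672 pm

(Intermediate values are shown rounded; full precision is carried through to the final answer.)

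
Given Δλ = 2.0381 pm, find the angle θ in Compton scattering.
80.79°

From the Compton formula Δλ = λ_C(1 - cos θ), we can solve for θ:

cos θ = 1 - Δλ/λ_C

Given:
- Δλ = 2.0381 pm
- λ_C = h/(m_e·c) ≈ 2.42631024 pm

cos θ = 1 - 2.0381/2.42631024
cos θ = 1 - 0.840000
cos θ = 0.160000

θ = arccos(0.160000)
θ = 80.79°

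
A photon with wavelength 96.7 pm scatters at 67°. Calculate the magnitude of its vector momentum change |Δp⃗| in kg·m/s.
7.5075e-24 kg·m/s

Photon momentum magnitude is p = h/λ.

Initial momentum:
p₀ = h/λ = 6.6261e-34/9.6700e-11 = 6.8522e-24 kg·m/s

After scattering:
λ' = λ + Δλ = 96.7 + 1.4783 = 98.1783 pm
p' = h/λ' = 6.6261e-34/9.8178e-11 = 6.7490e-24 kg·m/s

Momentum is a vector; the scattered photon's direction makes angle θ = 67° with the incident direction. The magnitude of the vector change Δp⃗ = p⃗₀ − p⃗' is found from the law of cosines:
|Δp⃗|² = p₀² + p'² − 2p₀p'cos θ
|Δp⃗|² = (6.8522e-24)² + (6.7490e-24)² − 2·6.8522e-24·6.7490e-24·cos(67°)
|Δp⃗| = 7.5075e-24 kg·m/s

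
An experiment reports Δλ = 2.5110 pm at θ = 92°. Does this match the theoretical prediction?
Yes, consistent

Calculate the expected shift for θ = 92°:

Δλ_expected = λ_C(1 - cos(92°))
Δλ_expected = 2.4263 × (1 - cos(92°))
Δλ_expected = 2.4263 × 1.0349
Δλ_expected = 2.5110 pm

Given shift: 2.5110 pm
Expected shift: 2.5110 pm
Difference: 0.0000 pm

The values match. This is consistent with Compton scattering at the stated angle.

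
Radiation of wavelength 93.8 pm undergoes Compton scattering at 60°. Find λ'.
95.0132 pm

Using the Compton formula: λ' = λ + λ_C(1 − cos θ)

For θ = 60°, cos θ = 1/2 (exact) = 0.5000, so:
1 − cos 60° = 1 − (1/2) = 0.5000

Δλ = λ_C × 0.5000 = 2.4263 × 0.5000 = 1.2132 pm

λ' = 93.8 + 1.2132 = 95.0132 pm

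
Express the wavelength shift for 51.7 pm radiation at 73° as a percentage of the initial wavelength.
3.3209%

Calculate the Compton shift:
Δλ = λ_C(1 - cos(73°))
Δλ = 2.4263 × (1 - cos(73°))
Δλ = 2.4263 × 0.7076
Δλ = 1.7169 pm

Percentage change:
(Δλ/λ₀) × 100 = (1.7169/51.7) × 100
= 3.3209%

(Intermediate values are shown rounded; full precision is carried through to the final answer.)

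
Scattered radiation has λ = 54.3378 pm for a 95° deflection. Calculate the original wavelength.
51.7000 pm

From λ' = λ + Δλ, we have λ = λ' - Δλ

First calculate the Compton shift:
Δλ = λ_C(1 - cos θ)
Δλ = 2.4263 × (1 - cos(95°))
Δλ = 2.4263 × 1.0872
Δλ = 2.6378 pm

Initial wavelength:
λ = λ' - Δλ
λ = 54.3378 - 2.6378
λ = 51.7000 pm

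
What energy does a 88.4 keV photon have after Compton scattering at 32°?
86.1358 keV

First convert energy to wavelength:
λ = hc/E, with hc ≈ 1239.842 keV·pm (i.e. 1239.842 eV·nm)

For E = 88.4 keV = 88400 eV:
λ = 1239.842 keV·pm / 88.4 keV
λ = 14.0254 pm

Calculate the Compton shift:
Δλ = λ_C(1 - cos(32°)) = 2.4263 × 0.1520
Δλ = 0.3687 pm

Final wavelength:
λ' = 14.0254 + 0.3687 = 14.3940 pm

Final energy:
E' = hc/λ' = 1239.842 / 14.3940 = 86.1358 keV

(Intermediate values are shown rounded; full precision is carried through to the final answer.)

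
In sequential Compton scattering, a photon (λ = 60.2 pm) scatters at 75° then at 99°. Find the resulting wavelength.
64.8042 pm

Apply Compton shift twice:

First scattering at θ₁ = 75°:
Δλ₁ = λ_C(1 - cos(75°))
Δλ₁ = 2.4263 × 0.7412
Δλ₁ = 1.7983 pm

After first scattering:
λ₁ = 60.2 + 1.7983 = 61.9983 pm

Second scattering at θ₂ = 99°:
Δλ₂ = λ_C(1 - cos(99°))
Δλ₂ = 2.4263 × 1.1564
Δλ₂ = 2.8059 pm

Final wavelength:
λ₂ = 61.9983 + 2.8059 = 64.8042 pm

Total shift: Δλ_total = 1.7983 + 2.8059 = 4.6042 pm

(Intermediate values are shown rounded; full precision is carried through to the final answer.)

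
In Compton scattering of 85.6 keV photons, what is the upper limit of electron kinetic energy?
21.4816 keV

Maximum energy transfer occurs at θ = 180° (backscattering).

Initial photon: E₀ = 85.6 keV → λ₀ = 14.4841 pm

Maximum Compton shift (at 180°):
Δλ_max = 2λ_C = 2 × 2.4263 = 4.8526 pm

Final wavelength:
λ' = 14.4841 + 4.8526 = 19.3368 pm

Minimum photon energy (maximum energy to electron):
E'_min = hc/λ' = 64.1184 keV

Maximum electron kinetic energy:
K_max = E₀ - E'_min = 85.6000 - 64.1184 = 21.4816 keV

(Intermediate values are shown rounded; full precision is carried through to the final answer.)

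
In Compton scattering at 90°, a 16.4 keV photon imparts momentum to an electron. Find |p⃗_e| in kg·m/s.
1.2204e-23 kg·m/s

The electron is initially at rest, so by conservation of momentum:
p⃗_e = p⃗₀ − p⃗'  (incident photon momentum minus scattered photon momentum)

Photon momentum magnitudes (p = h/λ = E/c):
λ₀ = hc/E₀ = 75.6001 pm → p₀ = h/λ₀ = 8.7646e-24 kg·m/s
Δλ = λ_C(1 − cos 90°) = 2.4263 pm
λ' = 78.0264 pm → p' = h/λ' = 8.4921e-24 kg·m/s

The scattered photon makes angle θ = 90° with the incident direction, so by the law of cosines:
|p⃗_e|² = p₀² + p'² − 2p₀p'cos θ
|p⃗_e|² = (8.7646e-24)² + (8.4921e-24)² − 2·8.7646e-24·8.4921e-24·cos(90°)
|p⃗_e| = 1.2204e-23 kg·m/s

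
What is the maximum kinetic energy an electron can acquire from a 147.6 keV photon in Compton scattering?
54.0456 keV

Maximum energy transfer occurs at θ = 180° (backscattering).

Initial photon: E₀ = 147.6 keV → λ₀ = 8.4000 pm

Maximum Compton shift (at 180°):
Δλ_max = 2λ_C = 2 × 2.4263 = 4.8526 pm

Final wavelength:
λ' = 8.4000 + 4.8526 = 13.2526 pm

Minimum photon energy (maximum energy to electron):
E'_min = hc/λ' = 93.5544 keV

Maximum electron kinetic energy:
K_max = E₀ - E'_min = 147.6000 - 93.5544 = 54.0456 keV

(Intermediate values are shown rounded; full precision is carried through to the final answer.)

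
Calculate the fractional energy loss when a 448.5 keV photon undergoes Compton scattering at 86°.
0.4495 (or 44.95%)

Calculate initial and final photon energies:

Initial: E₀ = 448.5 keV → λ₀ = 2.7644 pm
Compton shift: Δλ = 2.2571 pm
Final wavelength: λ' = 5.0215 pm
Final energy: E' = 246.9078 keV

Fractional energy loss:
(E₀ - E')/E₀ = (448.5000 - 246.9078)/448.5000
= 201.5922/448.5000
= 0.4495
= 44.95%

(Intermediate values are shown rounded; full precision is carried through to the final answer.)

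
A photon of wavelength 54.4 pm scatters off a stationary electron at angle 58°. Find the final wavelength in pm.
55.5406 pm

Using the Compton scattering formula:
λ' = λ + Δλ = λ + λ_C(1 - cos θ)

Given:
- Initial wavelength λ = 54.4 pm
- Scattering angle θ = 58°
- Compton wavelength λ_C ≈ 2.4263 pm

Calculate the shift:
Δλ = 2.4263 × (1 - cos(58°))
Δλ = 2.4263 × 0.4701
Δλ = 1.1406 pm

Final wavelength:
λ' = 54.4 + 1.1406 = 55.5406 pm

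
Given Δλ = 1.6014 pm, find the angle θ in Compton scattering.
70.12°

From the Compton formula Δλ = λ_C(1 - cos θ), we can solve for θ:

cos θ = 1 - Δλ/λ_C

Given:
- Δλ = 1.6014 pm
- λ_C = h/(m_e·c) ≈ 2.42631024 pm

cos θ = 1 - 1.6014/2.42631024
cos θ = 1 - 0.660015
cos θ = 0.339985

θ = arccos(0.339985)
θ = 70.12°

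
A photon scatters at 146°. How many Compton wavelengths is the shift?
1.8290 λ_C

The Compton shift formula is:
Δλ = λ_C(1 - cos θ)

Dividing both sides by λ_C:
Δλ/λ_C = 1 - cos θ

For θ = 146°:
Δλ/λ_C = 1 - cos(146°)
Δλ/λ_C = 1 - -0.8290
Δλ/λ_C = 1.8290

This means the shift is 1.8290 × λ_C = 4.4378 pm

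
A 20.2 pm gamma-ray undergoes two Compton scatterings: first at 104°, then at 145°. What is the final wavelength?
27.6271 pm

Apply Compton shift twice:

First scattering at θ₁ = 104°:
Δλ₁ = λ_C(1 - cos(104°))
Δλ₁ = 2.4263 × 1.2419
Δλ₁ = 3.0133 pm

After first scattering:
λ₁ = 20.2 + 3.0133 = 23.2133 pm

Second scattering at θ₂ = 145°:
Δλ₂ = λ_C(1 - cos(145°))
Δλ₂ = 2.4263 × 1.8192
Δλ₂ = 4.4138 pm

Final wavelength:
λ₂ = 23.2133 + 4.4138 = 27.6271 pm

Total shift: Δλ_total = 3.0133 + 4.4138 = 7.4271 pm

(Intermediate values are shown rounded; full precision is carried through to the final answer.)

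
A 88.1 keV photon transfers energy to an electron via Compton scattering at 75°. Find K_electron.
9.9823 keV

By energy conservation: K_e = E_initial - E_final

First find the scattered photon energy:
Initial wavelength: λ = hc/E = 14.0731 pm
Compton shift: Δλ = λ_C(1 - cos(75°)) = 1.7983 pm
Final wavelength: λ' = 14.0731 + 1.7983 = 15.8715 pm
Final photon energy: E' = hc/λ' = 78.1177 keV

Electron kinetic energy:
K_e = E - E' = 88.1000 - 78.1177 = 9.9823 keV

(Intermediate values are shown rounded; full precision is carried through to the final answer.)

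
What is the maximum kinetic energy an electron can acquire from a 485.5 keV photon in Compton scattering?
318.0977 keV

Maximum energy transfer occurs at θ = 180° (backscattering).

Initial photon: E₀ = 485.5 keV → λ₀ = 2.5537 pm

Maximum Compton shift (at 180°):
Δλ_max = 2λ_C = 2 × 2.4263 = 4.8526 pm

Final wavelength:
λ' = 2.5537 + 4.8526 = 7.4064 pm

Minimum photon energy (maximum energy to electron):
E'_min = hc/λ' = 167.4023 keV

Maximum electron kinetic energy:
K_max = E₀ - E'_min = 485.5000 - 167.4023 = 318.0977 keV

(Intermediate values are shown rounded; full precision is carried through to the final answer.)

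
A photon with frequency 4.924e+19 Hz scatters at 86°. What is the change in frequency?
1.332e+19 Hz (decrease)

Convert frequency to wavelength (c = 299792458 m/s):
λ₀ = c/f₀ = 299792458/4.924e+19 = 6.0883927e-12 m = 6.0884 pm

Calculate Compton shift:
Δλ = λ_C(1 - cos(86°)) = 2.2571 pm

Final wavelength:
λ' = λ₀ + Δλ = 6.0884 + 2.2571 = 8.3455 pm

Final frequency:
f' = c/λ' = 299792458/8.3454521e-12 = 3.5922854e+19 Hz

Frequency shift (decrease):
Δf = f₀ - f' = 4.924e+19 - 3.5922854e+19 = 1.332e+19 Hz

(Intermediate values are shown rounded; full precision is carried through to the final answer.)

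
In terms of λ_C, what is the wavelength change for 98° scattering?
1.1392 λ_C

The Compton shift formula is:
Δλ = λ_C(1 - cos θ)

Dividing both sides by λ_C:
Δλ/λ_C = 1 - cos θ

For θ = 98°:
Δλ/λ_C = 1 - cos(98°)
Δλ/λ_C = 1 - -0.1392
Δλ/λ_C = 1.1392

This means the shift is 1.1392 × λ_C = 2.7640 pm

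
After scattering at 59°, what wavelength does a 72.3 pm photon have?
73.4767 pm

Using the Compton scattering formula:
λ' = λ + Δλ = λ + λ_C(1 - cos θ)

Given:
- Initial wavelength λ = 72.3 pm
- Scattering angle θ = 59°
- Compton wavelength λ_C ≈ 2.4263 pm

Calculate the shift:
Δλ = 2.4263 × (1 - cos(59°))
Δλ = 2.4263 × 0.4850
Δλ = 1.1767 pm

Final wavelength:
λ' = 72.3 + 1.1767 = 73.4767 pm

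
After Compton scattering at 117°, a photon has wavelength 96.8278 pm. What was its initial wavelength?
93.3000 pm

From λ' = λ + Δλ, we have λ = λ' - Δλ

First calculate the Compton shift:
Δλ = λ_C(1 - cos θ)
Δλ = 2.4263 × (1 - cos(117°))
Δλ = 2.4263 × 1.4540
Δλ = 3.5278 pm

Initial wavelength:
λ = λ' - Δλ
λ = 96.8278 - 3.5278
λ = 93.3000 pm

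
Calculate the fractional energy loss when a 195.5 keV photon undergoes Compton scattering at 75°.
0.2209 (or 22.09%)

Calculate initial and final photon energies:

Initial: E₀ = 195.5 keV → λ₀ = 6.3419 pm
Compton shift: Δλ = 1.7983 pm
Final wavelength: λ' = 8.1402 pm
Final energy: E' = 152.3103 keV

Fractional energy loss:
(E₀ - E')/E₀ = (195.5000 - 152.3103)/195.5000
= 43.1897/195.5000
= 0.2209
= 22.09%

(Intermediate values are shown rounded; full precision is carried through to the final answer.)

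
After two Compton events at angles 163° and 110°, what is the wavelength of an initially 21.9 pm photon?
29.9028 pm

Apply Compton shift twice:

First scattering at θ₁ = 163°:
Δλ₁ = λ_C(1 - cos(163°))
Δλ₁ = 2.4263 × 1.9563
Δλ₁ = 4.7466 pm

After first scattering:
λ₁ = 21.9 + 4.7466 = 26.6466 pm

Second scattering at θ₂ = 110°:
Δλ₂ = λ_C(1 - cos(110°))
Δλ₂ = 2.4263 × 1.3420
Δλ₂ = 3.2562 pm

Final wavelength:
λ₂ = 26.6466 + 3.2562 = 29.9028 pm

Total shift: Δλ_total = 4.7466 + 3.2562 = 8.0028 pm

(Intermediate values are shown rounded; full precision is carried through to the final answer.)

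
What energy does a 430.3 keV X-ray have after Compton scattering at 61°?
300.1054 keV

First convert energy to wavelength:
λ = hc/E, with hc ≈ 1239.842 keV·pm (i.e. 1239.842 eV·nm)

For E = 430.3 keV = 430300 eV:
λ = 1239.842 keV·pm / 430.3 keV
λ = 2.8813 pm

Calculate the Compton shift:
Δλ = λ_C(1 - cos(61°)) = 2.4263 × 0.5152
Δλ = 1.2500 pm

Final wavelength:
λ' = 2.8813 + 1.2500 = 4.1314 pm

Final energy:
E' = hc/λ' = 1239.842 / 4.1314 = 300.1054 keV

(Intermediate values are shown rounded; full precision is carried through to the final answer.)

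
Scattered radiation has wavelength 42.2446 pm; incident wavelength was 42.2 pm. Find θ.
11.00°

First find the wavelength shift:
Δλ = λ' - λ = 42.2446 - 42.2 = 0.0446 pm

Using Δλ = λ_C(1 - cos θ), with λ_C = h/(m_e·c) ≈ 2.42631024 pm:
cos θ = 1 - Δλ/λ_C
cos θ = 1 - 0.0446/2.42631024
cos θ = 0.981618

θ = arccos(0.981618)
θ = 11.00°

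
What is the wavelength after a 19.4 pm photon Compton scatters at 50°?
20.2667 pm

Using the Compton scattering formula:
λ' = λ + Δλ = λ + λ_C(1 - cos θ)

Given:
- Initial wavelength λ = 19.4 pm
- Scattering angle θ = 50°
- Compton wavelength λ_C ≈ 2.4263 pm

Calculate the shift:
Δλ = 2.4263 × (1 - cos(50°))
Δλ = 2.4263 × 0.3572
Δλ = 0.8667 pm

Final wavelength:
λ' = 19.4 + 0.8667 = 20.2667 pm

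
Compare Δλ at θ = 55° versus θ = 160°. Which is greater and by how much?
160° produces the larger shift by a factor of 4.549

Calculate both shifts using Δλ = λ_C(1 - cos θ):

For θ₁ = 55°:
Δλ₁ = 2.4263 × (1 - cos(55°))
Δλ₁ = 2.4263 × 0.4264
Δλ₁ = 1.0346 pm

For θ₂ = 160°:
Δλ₂ = 2.4263 × (1 - cos(160°))
Δλ₂ = 2.4263 × 1.9397
Δλ₂ = 4.7063 pm

The 160° angle produces the larger shift.
Ratio: 4.7063/1.0346 = 4.549

(Intermediate values are shown rounded; full precision is carried through to the final answer.)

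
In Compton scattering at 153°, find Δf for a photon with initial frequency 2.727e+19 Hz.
8.030e+18 Hz (decrease)

Convert frequency to wavelength (c = 299792458 m/s):
λ₀ = c/f₀ = 299792458/2.727e+19 = 1.0993489e-11 m = 10.9935 pm

Calculate Compton shift:
Δλ = λ_C(1 - cos(153°)) = 4.5882 pm

Final wavelength:
λ' = λ₀ + Δλ = 10.9935 + 4.5882 = 15.5817 pm

Final frequency:
f' = c/λ' = 299792458/1.5581658e-11 = 1.9240087e+19 Hz

Frequency shift (decrease):
Δf = f₀ - f' = 2.727e+19 - 1.9240087e+19 = 8.030e+18 Hz

(Intermediate values are shown rounded; full precision is carried through to the final answer.)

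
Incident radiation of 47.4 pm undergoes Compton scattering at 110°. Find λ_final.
50.6562 pm

Using the Compton scattering formula:
λ' = λ + Δλ = λ + λ_C(1 - cos θ)

Given:
- Initial wavelength λ = 47.4 pm
- Scattering angle θ = 110°
- Compton wavelength λ_C ≈ 2.4263 pm

Calculate the shift:
Δλ = 2.4263 × (1 - cos(110°))
Δλ = 2.4263 × 1.3420
Δλ = 3.2562 pm

Final wavelength:
λ' = 47.4 + 3.2562 = 50.6562 pm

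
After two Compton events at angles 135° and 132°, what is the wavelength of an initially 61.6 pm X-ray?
69.7918 pm

Apply Compton shift twice:

First scattering at θ₁ = 135°:
Δλ₁ = λ_C(1 - cos(135°))
Δλ₁ = 2.4263 × 1.7071
Δλ₁ = 4.1420 pm

After first scattering:
λ₁ = 61.6 + 4.1420 = 65.7420 pm

Second scattering at θ₂ = 132°:
Δλ₂ = λ_C(1 - cos(132°))
Δλ₂ = 2.4263 × 1.6691
Δλ₂ = 4.0498 pm

Final wavelength:
λ₂ = 65.7420 + 4.0498 = 69.7918 pm

Total shift: Δλ_total = 4.1420 + 4.0498 = 8.1918 pm

(Intermediate values are shown rounded; full precision is carried through to the final answer.)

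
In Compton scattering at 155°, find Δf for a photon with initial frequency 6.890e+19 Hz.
3.550e+19 Hz (decrease)

Convert frequency to wavelength (c = 299792458 m/s):
λ₀ = c/f₀ = 299792458/6.890e+19 = 4.3511242e-12 m = 4.3511 pm

Calculate Compton shift:
Δλ = λ_C(1 - cos(155°)) = 4.6253 pm

Final wavelength:
λ' = λ₀ + Δλ = 4.3511 + 4.6253 = 8.9764 pm

Final frequency:
f' = c/λ' = 299792458/8.9764183e-12 = 3.3397782e+19 Hz

Frequency shift (decrease):
Δf = f₀ - f' = 6.890e+19 - 3.3397782e+19 = 3.550e+19 Hz

(Intermediate values are shown rounded; full precision is carried through to the final answer.)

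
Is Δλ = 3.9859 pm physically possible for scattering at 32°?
No, inconsistent

Calculate the expected shift for θ = 32°:

Δλ_expected = λ_C(1 - cos(32°))
Δλ_expected = 2.4263 × (1 - cos(32°))
Δλ_expected = 2.4263 × 0.1520
Δλ_expected = 0.3687 pm

Given shift: 3.9859 pm
Expected shift: 0.3687 pm
Difference: 3.6172 pm

The values do not match. The given shift corresponds to θ ≈ 130.0°, not 32°.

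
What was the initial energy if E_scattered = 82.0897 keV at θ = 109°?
104.3000 keV

Convert final energy to wavelength (hc ≈ 1239.842 keV·pm):
λ' = hc/E' = 1239.842 / 82.0897 = 15.1035 pm

Calculate the Compton shift:
Δλ = λ_C(1 - cos(109°))
Δλ = 2.4263 × (1 - cos(109°))
Δλ = 3.2162 pm

Initial wavelength:
λ = λ' - Δλ = 15.1035 - 3.2162 = 11.8873 pm

Initial energy:
E = hc/λ = 1239.842 / 11.8873 = 104.3000 keV

(Intermediate values are shown rounded; full precision is carried through to the final answer.)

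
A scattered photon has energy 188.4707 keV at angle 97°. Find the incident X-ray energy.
321.4999 keV

Convert final energy to wavelength (hc ≈ 1239.842 keV·pm):
λ' = hc/E' = 1239.842 / 188.4707 = 6.5784 pm

Calculate the Compton shift:
Δλ = λ_C(1 - cos(97°))
Δλ = 2.4263 × (1 - cos(97°))
Δλ = 2.7220 pm

Initial wavelength:
λ = λ' - Δλ = 6.5784 - 2.7220 = 3.8564 pm

Initial energy:
E = hc/λ = 1239.842 / 3.8564 = 321.4999 keV

(Intermediate values are shown rounded; full precision is carried through to the final answer.)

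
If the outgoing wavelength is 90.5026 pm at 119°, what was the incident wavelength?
86.9000 pm

From λ' = λ + Δλ, we have λ = λ' - Δλ

First calculate the Compton shift:
Δλ = λ_C(1 - cos θ)
Δλ = 2.4263 × (1 - cos(119°))
Δλ = 2.4263 × 1.4848
Δλ = 3.6026 pm

Initial wavelength:
λ = λ' - Δλ
λ = 90.5026 - 3.6026
λ = 86.9000 pm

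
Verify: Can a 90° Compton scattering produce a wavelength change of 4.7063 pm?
No, inconsistent

Calculate the expected shift for θ = 90°:

Δλ_expected = λ_C(1 - cos(90°))
Δλ_expected = 2.4263 × (1 - cos(90°))
Δλ_expected = 2.4263 × 1.0000
Δλ_expected = 2.4263 pm

Given shift: 4.7063 pm
Expected shift: 2.4263 pm
Difference: 2.2800 pm

The values do not match. The given shift corresponds to θ ≈ 160.0°, not 90°.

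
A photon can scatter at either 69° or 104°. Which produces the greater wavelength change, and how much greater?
104° produces the larger shift by a factor of 1.936

Calculate both shifts using Δλ = λ_C(1 - cos θ):

For θ₁ = 69°:
Δλ₁ = 2.4263 × (1 - cos(69°))
Δλ₁ = 2.4263 × 0.6416
Δλ₁ = 1.5568 pm

For θ₂ = 104°:
Δλ₂ = 2.4263 × (1 - cos(104°))
Δλ₂ = 2.4263 × 1.2419
Δλ₂ = 3.0133 pm

The 104° angle produces the larger shift.
Ratio: 3.0133/1.5568 = 1.936

(Intermediate values are shown rounded; full precision is carried through to the final answer.)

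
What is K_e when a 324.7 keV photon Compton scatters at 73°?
100.7138 keV

By energy conservation: K_e = E_initial - E_final

First find the scattered photon energy:
Initial wavelength: λ = hc/E = 3.8184 pm
Compton shift: Δλ = λ_C(1 - cos(73°)) = 1.7169 pm
Final wavelength: λ' = 3.8184 + 1.7169 = 5.5353 pm
Final photon energy: E' = hc/λ' = 223.9862 keV

Electron kinetic energy:
K_e = E - E' = 324.7000 - 223.9862 = 100.7138 keV

(Intermediate values are shown rounded; full precision is carried through to the final answer.)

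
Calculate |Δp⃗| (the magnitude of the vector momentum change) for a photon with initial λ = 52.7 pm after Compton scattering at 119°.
2.0978e-23 kg·m/s

Photon momentum magnitude is p = h/λ.

Initial momentum:
p₀ = h/λ = 6.6261e-34/5.2700e-11 = 1.2573e-23 kg·m/s

After scattering:
λ' = λ + Δλ = 52.7 + 3.6026 = 56.3026 pm
p' = h/λ' = 6.6261e-34/5.6303e-11 = 1.1769e-23 kg·m/s

Momentum is a vector; the scattered photon's direction makes angle θ = 119° with the incident direction. The magnitude of the vector change Δp⃗ = p⃗₀ − p⃗' is found from the law of cosines:
|Δp⃗|² = p₀² + p'² − 2p₀p'cos θ
|Δp⃗|² = (1.2573e-23)² + (1.1769e-23)² − 2·1.2573e-23·1.1769e-23·cos(119°)
|Δp⃗| = 2.0978e-23 kg·m/s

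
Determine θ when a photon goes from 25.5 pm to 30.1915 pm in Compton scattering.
159.00°

First find the wavelength shift:
Δλ = λ' - λ = 30.1915 - 25.5 = 4.6915 pm

Using Δλ = λ_C(1 - cos θ), with λ_C = h/(m_e·c) ≈ 2.42631024 pm:
cos θ = 1 - Δλ/λ_C
cos θ = 1 - 4.6915/2.42631024
cos θ = -0.933594

θ = arccos(-0.933594)
θ = 159.00°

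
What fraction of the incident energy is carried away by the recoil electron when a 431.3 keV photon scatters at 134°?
0.5885 (or 58.85%)

Calculate initial and final photon energies:

Initial: E₀ = 431.3 keV → λ₀ = 2.8747 pm
Compton shift: Δλ = 4.1118 pm
Final wavelength: λ' = 6.9864 pm
Final energy: E' = 177.4643 keV

Fractional energy loss:
(E₀ - E')/E₀ = (431.3000 - 177.4643)/431.3000
= 253.8357/431.3000
= 0.5885
= 58.85%

(Intermediate values are shown rounded; full precision is carried through to the final answer.)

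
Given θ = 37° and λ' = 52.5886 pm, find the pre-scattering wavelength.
52.1000 pm

From λ' = λ + Δλ, we have λ = λ' - Δλ

First calculate the Compton shift:
Δλ = λ_C(1 - cos θ)
Δλ = 2.4263 × (1 - cos(37°))
Δλ = 2.4263 × 0.2014
Δλ = 0.4886 pm

Initial wavelength:
λ = λ' - Δλ
λ = 52.5886 - 0.4886
λ = 52.1000 pm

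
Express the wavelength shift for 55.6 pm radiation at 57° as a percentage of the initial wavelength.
1.9871%

Calculate the Compton shift:
Δλ = λ_C(1 - cos(57°))
Δλ = 2.4263 × (1 - cos(57°))
Δλ = 2.4263 × 0.4554
Δλ = 1.1048 pm

Percentage change:
(Δλ/λ₀) × 100 = (1.1048/55.6) × 100
= 1.9871%

(Intermediate values are shown rounded; full precision is carried through to the final answer.)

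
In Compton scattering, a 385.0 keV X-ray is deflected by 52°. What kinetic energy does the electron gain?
86.4510 keV

By energy conservation: K_e = E_initial - E_final

First find the scattered photon energy:
Initial wavelength: λ = hc/E = 3.2204 pm
Compton shift: Δλ = λ_C(1 - cos(52°)) = 0.9325 pm
Final wavelength: λ' = 3.2204 + 0.9325 = 4.1529 pm
Final photon energy: E' = hc/λ' = 298.5490 keV

Electron kinetic energy:
K_e = E - E' = 385.0000 - 298.5490 = 86.4510 keV

(Intermediate values are shown rounded; full precision is carried through to the final answer.)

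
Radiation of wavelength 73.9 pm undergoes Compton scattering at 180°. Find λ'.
78.7526 pm

Using the Compton formula: λ' = λ + λ_C(1 − cos θ)

For θ = 180°, cos θ = -1 (exact) = -1.0000, so:
1 − cos 180° = 1 − (-1) = 2.0000

Δλ = λ_C × 2.0000 = 2.4263 × 2.0000 = 4.8526 pm

λ' = 73.9 + 4.8526 = 78.7526 pm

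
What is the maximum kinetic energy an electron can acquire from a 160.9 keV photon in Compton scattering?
62.1730 keV

Maximum energy transfer occurs at θ = 180° (backscattering).

Initial photon: E₀ = 160.9 keV → λ₀ = 7.7057 pm

Maximum Compton shift (at 180°):
Δλ_max = 2λ_C = 2 × 2.4263 = 4.8526 pm

Final wavelength:
λ' = 7.7057 + 4.8526 = 12.5583 pm

Minimum photon energy (maximum energy to electron):
E'_min = hc/λ' = 98.7270 keV

Maximum electron kinetic energy:
K_max = E₀ - E'_min = 160.9000 - 98.7270 = 62.1730 keV

(Intermediate values are shown rounded; full precision is carried through to the final answer.)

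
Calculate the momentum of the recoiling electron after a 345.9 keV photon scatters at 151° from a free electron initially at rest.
2.5915e-22 kg·m/s

The electron is initially at rest, so by conservation of momentum:
p⃗_e = p⃗₀ − p⃗'  (incident photon momentum minus scattered photon momentum)

Photon momentum magnitudes (p = h/λ = E/c):
λ₀ = hc/E₀ = 3.5844 pm → p₀ = h/λ₀ = 1.8486e-22 kg·m/s
Δλ = λ_C(1 − cos 151°) = 4.5484 pm
λ' = 8.1328 pm → p' = h/λ' = 8.1473e-23 kg·m/s

The scattered photon makes angle θ = 151° with the incident direction, so by the law of cosines:
|p⃗_e|² = p₀² + p'² − 2p₀p'cos θ
|p⃗_e|² = (1.8486e-22)² + (8.1473e-23)² − 2·1.8486e-22·8.1473e-23·cos(151°)
|p⃗_e| = 2.5915e-22 kg·m/s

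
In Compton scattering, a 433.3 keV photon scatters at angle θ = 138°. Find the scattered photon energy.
174.8521 keV

First convert energy to wavelength:
λ = hc/E, with hc ≈ 1239.842 keV·pm (i.e. 1239.842 eV·nm)

For E = 433.3 keV = 433300 eV:
λ = 1239.842 keV·pm / 433.3 keV
λ = 2.8614 pm

Calculate the Compton shift:
Δλ = λ_C(1 - cos(138°)) = 2.4263 × 1.7431
Δλ = 4.2294 pm

Final wavelength:
λ' = 2.8614 + 4.2294 = 7.0908 pm

Final energy:
E' = hc/λ' = 1239.842 / 7.0908 = 174.8521 keV

(Intermediate values are shown rounded; full precision is carried through to the final answer.)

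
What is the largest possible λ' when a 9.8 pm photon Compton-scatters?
14.6526 pm (at θ = 180°)

The Compton shift is Δλ = λ_C(1 − cos θ).

Since cos θ ranges from −1 to 1, the factor (1 − cos θ) ranges from 0 to 2; the maximum shift occurs at θ = 180° (backscattering):
Δλ_max = 2λ_C = 2 × 2.4263 pm = 4.8526 pm

Maximum scattered wavelength:
λ'_max = λ₀ + Δλ_max = 9.8 + 4.8526 = 14.6526 pm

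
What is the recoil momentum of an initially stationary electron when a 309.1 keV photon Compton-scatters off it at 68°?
1.6377e-22 kg·m/s

The electron is initially at rest, so by conservation of momentum:
p⃗_e = p⃗₀ − p⃗'  (incident photon momentum minus scattered photon momentum)

Photon momentum magnitudes (p = h/λ = E/c):
λ₀ = hc/E₀ = 4.0111 pm → p₀ = h/λ₀ = 1.6519e-22 kg·m/s
Δλ = λ_C(1 − cos 68°) = 1.5174 pm
λ' = 5.5285 pm → p' = h/λ' = 1.1985e-22 kg·m/s

The scattered photon makes angle θ = 68° with the incident direction, so by the law of cosines:
|p⃗_e|² = p₀² + p'² − 2p₀p'cos θ
|p⃗_e|² = (1.6519e-22)² + (1.1985e-22)² − 2·1.6519e-22·1.1985e-22·cos(68°)
|p⃗_e| = 1.6377e-22 kg·m/s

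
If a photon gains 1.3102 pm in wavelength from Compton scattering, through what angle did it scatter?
62.61°

From the Compton formula Δλ = λ_C(1 - cos θ), we can solve for θ:

cos θ = 1 - Δλ/λ_C

Given:
- Δλ = 1.3102 pm
- λ_C = h/(m_e·c) ≈ 2.42631024 pm

cos θ = 1 - 1.3102/2.42631024
cos θ = 1 - 0.539997
cos θ = 0.460003

θ = arccos(0.460003)
θ = 62.61°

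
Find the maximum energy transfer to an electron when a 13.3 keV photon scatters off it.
0.6581 keV

Maximum energy transfer occurs at θ = 180° (backscattering).

Initial photon: E₀ = 13.3 keV → λ₀ = 93.2212 pm

Maximum Compton shift (at 180°):
Δλ_max = 2λ_C = 2 × 2.4263 = 4.8526 pm

Final wavelength:
λ' = 93.2212 + 4.8526 = 98.0738 pm

Minimum photon energy (maximum energy to electron):
E'_min = hc/λ' = 12.6419 keV

Maximum electron kinetic energy:
K_max = E₀ - E'_min = 13.3000 - 12.6419 = 0.6581 keV

(Intermediate values are shown rounded; full precision is carried through to the final answer.)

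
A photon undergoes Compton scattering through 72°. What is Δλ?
1.6765 pm

Using the Compton scattering formula:
Δλ = λ_C(1 - cos θ)

where λ_C = h/(m_e·c) ≈ 2.4263 pm is the Compton wavelength of an electron.

For θ = 72°:
cos(72°) = 0.3090
1 - cos(72°) = 0.6910

Δλ = 2.4263 × 0.6910
Δλ = 1.6765 pm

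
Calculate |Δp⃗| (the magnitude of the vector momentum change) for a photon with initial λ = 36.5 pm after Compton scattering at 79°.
2.2516e-23 kg·m/s

Photon momentum magnitude is p = h/λ.

Initial momentum:
p₀ = h/λ = 6.6261e-34/3.6500e-11 = 1.8154e-23 kg·m/s

After scattering:
λ' = λ + Δλ = 36.5 + 1.9633 = 38.4633 pm
p' = h/λ' = 6.6261e-34/3.8463e-11 = 1.7227e-23 kg·m/s

Momentum is a vector; the scattered photon's direction makes angle θ = 79° with the incident direction. The magnitude of the vector change Δp⃗ = p⃗₀ − p⃗' is found from the law of cosines:
|Δp⃗|² = p₀² + p'² − 2p₀p'cos θ
|Δp⃗|² = (1.8154e-23)² + (1.7227e-23)² − 2·1.8154e-23·1.7227e-23·cos(79°)
|Δp⃗| = 2.2516e-23 kg·m/s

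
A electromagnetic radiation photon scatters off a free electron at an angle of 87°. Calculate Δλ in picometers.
2.2993 pm

Using the Compton scattering formula:
Δλ = λ_C(1 - cos θ)

where λ_C = h/(m_e·c) ≈ 2.4263 pm is the Compton wavelength of an electron.

For θ = 87°:
cos(87°) = 0.0523
1 - cos(87°) = 0.9477

Δλ = 2.4263 × 0.9477
Δλ = 2.2993 pm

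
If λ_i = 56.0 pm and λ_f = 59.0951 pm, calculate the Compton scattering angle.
106.00°

First find the wavelength shift:
Δλ = λ' - λ = 59.0951 - 56.0 = 3.0951 pm

Using Δλ = λ_C(1 - cos θ), with λ_C = h/(m_e·c) ≈ 2.42631024 pm:
cos θ = 1 - Δλ/λ_C
cos θ = 1 - 3.0951/2.42631024
cos θ = -0.275641

θ = arccos(-0.275641)
θ = 106.00°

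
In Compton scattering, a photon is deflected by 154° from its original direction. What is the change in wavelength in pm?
4.6071 pm

Using the Compton scattering formula:
Δλ = λ_C(1 - cos θ)

where λ_C = h/(m_e·c) ≈ 2.4263 pm is the Compton wavelength of an electron.

For θ = 154°:
cos(154°) = -0.8988
1 - cos(154°) = 1.8988

Δλ = 2.4263 × 1.8988
Δλ = 4.6071 pm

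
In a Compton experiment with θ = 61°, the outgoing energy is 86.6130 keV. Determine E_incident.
94.9000 keV

Convert final energy to wavelength (hc ≈ 1239.842 keV·pm):
λ' = hc/E' = 1239.842 / 86.6130 = 14.3147 pm

Calculate the Compton shift:
Δλ = λ_C(1 - cos(61°))
Δλ = 2.4263 × (1 - cos(61°))
Δλ = 1.2500 pm

Initial wavelength:
λ = λ' - Δλ = 14.3147 - 1.2500 = 13.0647 pm

Initial energy:
E = hc/λ = 1239.842 / 13.0647 = 94.9000 keV

(Intermediate values are shown rounded; full precision is carried through to the final answer.)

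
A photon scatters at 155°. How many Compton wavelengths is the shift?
1.9063 λ_C

The Compton shift formula is:
Δλ = λ_C(1 - cos θ)

Dividing both sides by λ_C:
Δλ/λ_C = 1 - cos θ

For θ = 155°:
Δλ/λ_C = 1 - cos(155°)
Δλ/λ_C = 1 - -0.9063
Δλ/λ_C = 1.9063

This means the shift is 1.9063 × λ_C = 4.6253 pm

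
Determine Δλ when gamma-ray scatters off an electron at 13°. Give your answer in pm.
0.0622 pm

Using the Compton scattering formula:
Δλ = λ_C(1 - cos θ)

where λ_C = h/(m_e·c) ≈ 2.4263 pm is the Compton wavelength of an electron.

For θ = 13°:
cos(13°) = 0.9744
1 - cos(13°) = 0.0256

Δλ = 2.4263 × 0.0256
Δλ = 0.0622 pm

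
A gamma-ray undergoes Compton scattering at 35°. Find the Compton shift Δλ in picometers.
0.4388 pm

Using the Compton scattering formula:
Δλ = λ_C(1 - cos θ)

where λ_C = h/(m_e·c) ≈ 2.4263 pm is the Compton wavelength of an electron.

For θ = 35°:
cos(35°) = 0.8192
1 - cos(35°) = 0.1808

Δλ = 2.4263 × 0.1808
Δλ = 0.4388 pm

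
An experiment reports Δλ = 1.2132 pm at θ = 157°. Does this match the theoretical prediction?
No, inconsistent

Calculate the expected shift for θ = 157°:

Δλ_expected = λ_C(1 - cos(157°))
Δλ_expected = 2.4263 × (1 - cos(157°))
Δλ_expected = 2.4263 × 1.9205
Δλ_expected = 4.6597 pm

Given shift: 1.2132 pm
Expected shift: 4.6597 pm
Difference: 3.4466 pm

The values do not match. The given shift corresponds to θ ≈ 60.0°, not 157°.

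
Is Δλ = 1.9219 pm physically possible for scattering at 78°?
Yes, consistent

Calculate the expected shift for θ = 78°:

Δλ_expected = λ_C(1 - cos(78°))
Δλ_expected = 2.4263 × (1 - cos(78°))
Δλ_expected = 2.4263 × 0.7921
Δλ_expected = 1.9219 pm

Given shift: 1.9219 pm
Expected shift: 1.9219 pm
Difference: 0.0000 pm

The values match. This is consistent with Compton scattering at the stated angle.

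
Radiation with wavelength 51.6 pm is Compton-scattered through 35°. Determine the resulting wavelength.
52.0388 pm

Using the Compton scattering formula:
λ' = λ + Δλ = λ + λ_C(1 - cos θ)

Given:
- Initial wavelength λ = 51.6 pm
- Scattering angle θ = 35°
- Compton wavelength λ_C ≈ 2.4263 pm

Calculate the shift:
Δλ = 2.4263 × (1 - cos(35°))
Δλ = 2.4263 × 0.1808
Δλ = 0.4388 pm

Final wavelength:
λ' = 51.6 + 0.4388 = 52.0388 pm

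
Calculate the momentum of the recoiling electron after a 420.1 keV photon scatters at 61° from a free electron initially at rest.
2.0235e-22 kg·m/s

The electron is initially at rest, so by conservation of momentum:
p⃗_e = p⃗₀ − p⃗'  (incident photon momentum minus scattered photon momentum)

Photon momentum magnitudes (p = h/λ = E/c):
λ₀ = hc/E₀ = 2.9513 pm → p₀ = h/λ₀ = 2.2451e-22 kg·m/s
Δλ = λ_C(1 − cos 61°) = 1.2500 pm
λ' = 4.2013 pm → p' = h/λ' = 1.5771e-22 kg·m/s

The scattered photon makes angle θ = 61° with the incident direction, so by the law of cosines:
|p⃗_e|² = p₀² + p'² − 2p₀p'cos θ
|p⃗_e|² = (2.2451e-22)² + (1.5771e-22)² − 2·2.2451e-22·1.5771e-22·cos(61°)
|p⃗_e| = 2.0235e-22 kg·m/s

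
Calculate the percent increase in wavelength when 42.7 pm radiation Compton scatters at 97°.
6.3747%

Calculate the Compton shift:
Δλ = λ_C(1 - cos(97°))
Δλ = 2.4263 × (1 - cos(97°))
Δλ = 2.4263 × 1.1219
Δλ = 2.7220 pm

Percentage change:
(Δλ/λ₀) × 100 = (2.7220/42.7) × 100
= 6.3747%

(Intermediate values are shown rounded; full precision is carried through to the final answer.)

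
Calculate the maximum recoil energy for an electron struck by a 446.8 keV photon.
284.2523 keV

Maximum energy transfer occurs at θ = 180° (backscattering).

Initial photon: E₀ = 446.8 keV → λ₀ = 2.7749 pm

Maximum Compton shift (at 180°):
Δλ_max = 2λ_C = 2 × 2.4263 = 4.8526 pm

Final wavelength:
λ' = 2.7749 + 4.8526 = 7.6276 pm

Minimum photon energy (maximum energy to electron):
E'_min = hc/λ' = 162.5477 keV

Maximum electron kinetic energy:
K_max = E₀ - E'_min = 446.8000 - 162.5477 = 284.2523 keV

(Intermediate values are shown rounded; full precision is carried through to the final answer.)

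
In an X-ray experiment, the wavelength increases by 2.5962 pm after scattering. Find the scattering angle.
94.02°

From the Compton formula Δλ = λ_C(1 - cos θ), we can solve for θ:

cos θ = 1 - Δλ/λ_C

Given:
- Δλ = 2.5962 pm
- λ_C = h/(m_e·c) ≈ 2.42631024 pm

cos θ = 1 - 2.5962/2.42631024
cos θ = 1 - 1.070020
cos θ = -0.070020

θ = arccos(-0.070020)
θ = 94.02°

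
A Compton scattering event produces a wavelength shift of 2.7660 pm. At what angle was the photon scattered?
98.05°

From the Compton formula Δλ = λ_C(1 - cos θ), we can solve for θ:

cos θ = 1 - Δλ/λ_C

Given:
- Δλ = 2.7660 pm
- λ_C = h/(m_e·c) ≈ 2.42631024 pm

cos θ = 1 - 2.7660/2.42631024
cos θ = 1 - 1.140003
cos θ = -0.140003

θ = arccos(-0.140003)
θ = 98.05°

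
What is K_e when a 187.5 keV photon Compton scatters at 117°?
65.2315 keV

By energy conservation: K_e = E_initial - E_final

First find the scattered photon energy:
Initial wavelength: λ = hc/E = 6.6125 pm
Compton shift: Δλ = λ_C(1 - cos(117°)) = 3.5278 pm
Final wavelength: λ' = 6.6125 + 3.5278 = 10.1403 pm
Final photon energy: E' = hc/λ' = 122.2685 keV

Electron kinetic energy:
K_e = E - E' = 187.5000 - 122.2685 = 65.2315 keV

(Intermediate values are shown rounded; full precision is carried through to the final answer.)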